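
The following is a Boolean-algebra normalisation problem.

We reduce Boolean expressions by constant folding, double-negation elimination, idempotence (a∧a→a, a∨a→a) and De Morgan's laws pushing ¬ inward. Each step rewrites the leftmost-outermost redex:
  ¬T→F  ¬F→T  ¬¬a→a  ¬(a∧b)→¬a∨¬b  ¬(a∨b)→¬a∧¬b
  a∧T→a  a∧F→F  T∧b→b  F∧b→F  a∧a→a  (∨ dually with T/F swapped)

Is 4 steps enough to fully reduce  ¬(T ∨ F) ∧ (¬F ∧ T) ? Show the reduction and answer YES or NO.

  start: ¬(T ∨ F) ∧ (¬F ∧ T)
  step 1: (¬T ∧ ¬F) ∧ (¬F ∧ T)
  step 2: (F ∧ ¬F) ∧ (¬F ∧ T)
  step 3: F ∧ (¬F ∧ T)
  step 4: F

Answer: YES — reaches normal form F in 4 ≤ 4 steps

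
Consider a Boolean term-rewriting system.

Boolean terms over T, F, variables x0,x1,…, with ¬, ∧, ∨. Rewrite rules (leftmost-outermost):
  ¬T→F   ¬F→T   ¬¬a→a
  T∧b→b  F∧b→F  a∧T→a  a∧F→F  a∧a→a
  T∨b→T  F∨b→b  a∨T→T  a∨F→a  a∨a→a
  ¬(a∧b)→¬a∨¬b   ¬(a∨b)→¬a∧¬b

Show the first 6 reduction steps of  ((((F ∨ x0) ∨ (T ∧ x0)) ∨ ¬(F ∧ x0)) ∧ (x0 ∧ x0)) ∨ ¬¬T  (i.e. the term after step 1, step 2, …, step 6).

Answer: after 6 steps: ((x0 ∨ T) ∧ (x0 ∧ x0)) ∨ ¬¬T

Reduction:
  start: ((((F ∨ x0) ∨ (T ∧ x0)) ∨ ¬(F ∧ x0)) ∧ (x0 ∧ x0)) ∨ ¬¬T
  →1  (((x0 ∨ (T ∧ x0)) ∨ ¬(F ∧ x0)) ∧ (x0 ∧ x0)) ∨ ¬¬T
  →2  (((x0 ∨ x0) ∨ ¬(F ∧ x0)) ∧ (x0 ∧ x0)) ∨ ¬¬T
  →3  ((x0 ∨ ¬(F ∧ x0)) ∧ (x0 ∧ x0)) ∨ ¬¬T
  →4  ((x0 ∨ (¬F ∨ ¬x0)) ∧ (x0 ∧ x0)) ∨ ¬¬T
  →5  ((x0 ∨ (T ∨ ¬x0)) ∧ (x0 ∧ x0)) ∨ ¬¬T
  →6  ((x0 ∨ T) ∧ (x0 ∧ x0)) ∨ ¬¬T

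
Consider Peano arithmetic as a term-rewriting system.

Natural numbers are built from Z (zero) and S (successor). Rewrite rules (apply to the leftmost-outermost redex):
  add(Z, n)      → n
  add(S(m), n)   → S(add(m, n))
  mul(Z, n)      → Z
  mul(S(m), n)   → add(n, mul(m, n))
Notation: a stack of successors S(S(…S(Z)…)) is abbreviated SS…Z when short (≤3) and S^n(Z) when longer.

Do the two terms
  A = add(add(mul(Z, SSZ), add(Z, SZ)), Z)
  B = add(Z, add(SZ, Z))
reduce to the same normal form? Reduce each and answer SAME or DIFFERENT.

Term A:
  start: add(add(mul(Z, SSZ), add(Z, SZ)), Z)
  step 1: add(add(Z, add(Z, SZ)), Z)
  step 2: add(add(Z, SZ), Z)
  step 3: add(SZ, Z)
  step 4: S(add(Z, Z))
  step 5: SZ

Term B:
  start: add(Z, add(SZ, Z))
  step 1: add(SZ, Z)
  step 2: S(add(Z, Z))
  step 3: SZ

Answer: SAME — A ⇓ SZ, B ⇓ SZ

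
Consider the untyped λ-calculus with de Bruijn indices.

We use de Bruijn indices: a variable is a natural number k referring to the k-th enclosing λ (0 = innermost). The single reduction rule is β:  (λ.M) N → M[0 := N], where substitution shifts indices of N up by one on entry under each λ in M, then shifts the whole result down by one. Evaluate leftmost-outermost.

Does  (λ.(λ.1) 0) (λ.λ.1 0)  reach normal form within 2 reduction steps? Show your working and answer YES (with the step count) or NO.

  start: (λ.(λ.1) 0) (λ.λ.1 0)
  step 1: (λ.λ.λ.1 0) (λ.λ.1 0)
  step 2: λ.λ.1 0

Answer: YES — reaches normal form λ.λ.1 0 in 2 ≤ 2 steps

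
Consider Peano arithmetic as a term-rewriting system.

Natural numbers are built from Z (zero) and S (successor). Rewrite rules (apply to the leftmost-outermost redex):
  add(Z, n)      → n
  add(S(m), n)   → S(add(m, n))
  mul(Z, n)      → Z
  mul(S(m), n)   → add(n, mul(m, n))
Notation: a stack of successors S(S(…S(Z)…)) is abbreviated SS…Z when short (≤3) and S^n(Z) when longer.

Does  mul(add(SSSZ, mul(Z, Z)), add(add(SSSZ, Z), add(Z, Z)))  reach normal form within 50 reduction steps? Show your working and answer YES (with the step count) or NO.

  start: mul(add(SSSZ, mul(Z, Z)), add(add(SSSZ, Z), add(Z, Z)))
  →1  mul(S(add(SSZ, mul(Z, Z))), add(add(SSSZ, Z), add(Z, Z)))
  →2  add(add(add(SSSZ, Z), add(Z, Z)), mul(add(SSZ, mul(Z, Z)), add(add(SSSZ, Z), add(Z, Z))))
  →3  add(add(S(add(SSZ, Z)), add(Z, Z)), mul(add(SSZ, mul(Z, Z)), add(add(SSSZ, Z), add(Z, Z))))
  →4  add(S(add(add(SSZ, Z), add(Z, Z))), mul(add(SSZ, mul(Z, Z)), add(add(SSSZ, Z), add(Z, Z))))
  →5  S(add(add(add(SSZ, Z), add(Z, Z)), mul(add(SSZ, mul(Z, Z)), add(add(SSSZ, Z), add(Z, Z)))))
  →6  S(add(add(S(add(SZ, Z)), add(Z, Z)), mul(add(SSZ, mul(Z, Z)), add(add(SSSZ, Z), add(Z, Z)))))
  →7  S(add(S(add(add(SZ, Z), add(Z, Z))), mul(add(SSZ, mul(Z, Z)), add(add(SSSZ, Z), add(Z, Z)))))
  →8  S(S(add(add(add(SZ, Z), add(Z, Z)), mul(add(SSZ, mul(Z, Z)), add(add(SSSZ, Z), add(Z, Z))))))
  →9  S(S(add(add(S(add(Z, Z)), add(Z, Z)), mul(add(SSZ, mul(Z, Z)), add(add(SSSZ, Z), add(Z, Z))))))
  →10  S(S(add(S(add(add(Z, Z), add(Z, Z))), mul(add(SSZ, mul(Z, Z)), add(add(SSSZ, Z), add(Z, Z))))))
  →11  S(S(S(add(add(add(Z, Z), add(Z, Z)), mul(add(SSZ, mul(Z, Z)), add(add(SSSZ, Z), add(Z, Z)))))))
  →12  S(S(S(add(add(Z, add(Z, Z)), mul(add(SSZ, mul(Z, Z)), add(add(SSSZ, Z), add(Z, Z)))))))
  →13  S(S(S(add(add(Z, Z), mul(add(SSZ, mul(Z, Z)), add(add(SSSZ, Z), add(Z, Z)))))))
  →14  S(S(S(add(Z, mul(add(SSZ, mul(Z, Z)), add(add(SSSZ, Z), add(Z, Z)))))))
  →15  S(S(S(mul(add(SSZ, mul(Z, Z)), add(add(SSSZ, Z), add(Z, Z))))))
  →16  S(S(S(mul(S(add(SZ, mul(Z, Z))), add(add(SSSZ, Z), add(Z, Z))))))
  →17  S(S(S(add(add(add(SSSZ, Z), add(Z, Z)), mul(add(SZ, mul(Z, Z)), add(add(SSSZ, Z), add(Z, Z)))))))
  →18  S(S(S(add(add(S(add(SSZ, Z)), add(Z, Z)), mul(add(SZ, mul(Z, Z)), add(add(SSSZ, Z), add(Z, Z)))))))
  →19  S(S(S(add(S(add(add(SSZ, Z), add(Z, Z))), mul(add(SZ, mul(Z, Z)), add(add(SSSZ, Z), add(Z, Z)))))))
  →20  S(S(S(S(add(add(add(SSZ, Z), add(Z, Z)), mul(add(SZ, mul(Z, Z)), add(add(SSSZ, Z), add(Z, Z))))))))
  →21  S(S(S(S(add(add(S(add(SZ, Z)), add(Z, Z)), mul(add(SZ, mul(Z, Z)), add(add(SSSZ, Z), add(Z, Z))))))))
  →22  S(S(S(S(add(S(add(add(SZ, Z), add(Z, Z))), mul(add(SZ, mul(Z, Z)), add(add(SSSZ, Z), add(Z, Z))))))))
  →23  S(S(S(S(S(add(add(add(SZ, Z), add(Z, Z)), mul(add(SZ, mul(Z, Z)), add(add(SSSZ, Z), add(Z, Z)))))))))
  →24  S(S(S(S(S(add(add(S(add(Z, Z)), add(Z, Z)), mul(add(SZ, mul(Z, Z)), add(add(SSSZ, Z), add(Z, Z)))))))))
  →25  S(S(S(S(S(add(S(add(add(Z, Z), add(Z, Z))), mul(add(SZ, mul(Z, Z)), add(add(SSSZ, Z), add(Z, Z)))))))))
  →26  S(S(S(S(S(S(add(add(add(Z, Z), add(Z, Z)), mul(add(SZ, mul(Z, Z)), add(add(SSSZ, Z), add(Z, Z))))))))))
  →27  S(S(S(S(S(S(add(add(Z, add(Z, Z)), mul(add(SZ, mul(Z, Z)), add(add(SSSZ, Z), add(Z, Z))))))))))
  →28  S(S(S(S(S(S(add(add(Z, Z), mul(add(SZ, mul(Z, Z)), add(add(SSSZ, Z), add(Z, Z))))))))))
  →29  S(S(S(S(S(S(add(Z, mul(add(SZ, mul(Z, Z)), add(add(SSSZ, Z), add(Z, Z))))))))))
  →30  S(S(S(S(S(S(mul(add(SZ, mul(Z, Z)), add(add(SSSZ, Z), add(Z, Z)))))))))
  →31  S(S(S(S(S(S(mul(S(add(Z, mul(Z, Z))), add(add(SSSZ, Z), add(Z, Z)))))))))
  →32  S(S(S(S(S(S(add(add(add(SSSZ, Z), add(Z, Z)), mul(add(Z, mul(Z, Z)), add(add(SSSZ, Z), add(Z, Z))))))))))
  →33  S(S(S(S(S(S(add(add(S(add(SSZ, Z)), add(Z, Z)), mul(add(Z, mul(Z, Z)), add(add(SSSZ, Z), add(Z, Z))))))))))
  →34  S(S(S(S(S(S(add(S(add(add(SSZ, Z), add(Z, Z))), mul(add(Z, mul(Z, Z)), add(add(SSSZ, Z), add(Z, Z))))))))))
  →35  S(S(S(S(S(S(S(add(add(add(SSZ, Z), add(Z, Z)), mul(add(Z, mul(Z, Z)), add(add(SSSZ, Z), add(Z, Z)))))))))))
  →36  S(S(S(S(S(S(S(add(add(S(add(SZ, Z)), add(Z, Z)), mul(add(Z, mul(Z, Z)), add(add(SSSZ, Z), add(Z, Z)))))))))))
  →37  S(S(S(S(S(S(S(add(S(add(add(SZ, Z), add(Z, Z))), mul(add(Z, mul(Z, Z)), add(add(SSSZ, Z), add(Z, Z)))))))))))
  →38  S(S(S(S(S(S(S(S(add(add(add(SZ, Z), add(Z, Z)), mul(add(Z, mul(Z, Z)), add(add(SSSZ, Z), add(Z, Z))))))))))))
  →39  S(S(S(S(S(S(S(S(add(add(S(add(Z, Z)), add(Z, Z)), mul(add(Z, mul(Z, Z)), add(add(SSSZ, Z), add(Z, Z))))))))))))
  →40  S(S(S(S(S(S(S(S(add(S(add(add(Z, Z), add(Z, Z))), mul(add(Z, mul(Z, Z)), add(add(SSSZ, Z), add(Z, Z))))))))))))
  →41  S(S(S(S(S(S(S(S(S(add(add(add(Z, Z), add(Z, Z)), mul(add(Z, mul(Z, Z)), add(add(SSSZ, Z), add(Z, Z)))))))))))))
  →42  S(S(S(S(S(S(S(S(S(add(add(Z, add(Z, Z)), mul(add(Z, mul(Z, Z)), add(add(SSSZ, Z), add(Z, Z)))))))))))))
  →43  S(S(S(S(S(S(S(S(S(add(add(Z, Z), mul(add(Z, mul(Z, Z)), add(add(SSSZ, Z), add(Z, Z)))))))))))))
  →44  S(S(S(S(S(S(S(S(S(add(Z, mul(add(Z, mul(Z, Z)), add(add(SSSZ, Z), add(Z, Z)))))))))))))
  →45  S(S(S(S(S(S(S(S(S(mul(add(Z, mul(Z, Z)), add(add(SSSZ, Z), add(Z, Z))))))))))))
  →46  S(S(S(S(S(S(S(S(S(mul(mul(Z, Z), add(add(SSSZ, Z), add(Z, Z))))))))))))
  →47  S(S(S(S(S(S(S(S(S(mul(Z, add(add(SSSZ, Z), add(Z, Z))))))))))))
  →48  S^9(Z)

Answer: YES — reaches normal form S^9(Z) in 48 ≤ 50 steps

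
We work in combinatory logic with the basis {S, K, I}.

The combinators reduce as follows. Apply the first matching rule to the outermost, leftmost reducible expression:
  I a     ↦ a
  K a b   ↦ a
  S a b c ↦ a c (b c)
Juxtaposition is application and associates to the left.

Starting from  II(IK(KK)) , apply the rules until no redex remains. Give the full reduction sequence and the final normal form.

Answer: normal form = K(KK)  (in 3 steps)

Working:
  start: II(IK(KK))
  [1] I(IK(KK))
  [2] IK(KK)
  [3] K(KK)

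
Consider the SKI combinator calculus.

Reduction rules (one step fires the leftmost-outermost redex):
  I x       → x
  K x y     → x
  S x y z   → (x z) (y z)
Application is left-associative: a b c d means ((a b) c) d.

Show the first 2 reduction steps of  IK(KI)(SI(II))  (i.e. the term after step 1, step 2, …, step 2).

  start: IK(KI)(SI(II))
  step 1: K(KI)(SI(II))
  step 2: KI

Answer: after 2 steps: KI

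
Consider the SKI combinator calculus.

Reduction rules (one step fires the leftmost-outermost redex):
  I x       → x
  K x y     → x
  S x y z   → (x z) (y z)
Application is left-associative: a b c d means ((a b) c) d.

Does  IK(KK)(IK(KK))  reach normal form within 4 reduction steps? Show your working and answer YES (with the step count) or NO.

  start: IK(KK)(IK(KK))
  [1] K(KK)(IK(KK))
  [2] KK

Answer: YES — reaches normal form KK in 2 ≤ 4 steps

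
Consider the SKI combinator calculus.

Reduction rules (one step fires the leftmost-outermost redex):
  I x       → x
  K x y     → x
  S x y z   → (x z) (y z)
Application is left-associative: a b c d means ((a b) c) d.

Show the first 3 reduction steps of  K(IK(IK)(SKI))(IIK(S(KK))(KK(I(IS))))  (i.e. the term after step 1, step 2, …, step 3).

Answer: after 3 steps: IK

Working:
  start: K(IK(IK)(SKI))(IIK(S(KK))(KK(I(IS))))
  step 1: IK(IK)(SKI)
  step 2: K(IK)(SKI)
  step 3: IK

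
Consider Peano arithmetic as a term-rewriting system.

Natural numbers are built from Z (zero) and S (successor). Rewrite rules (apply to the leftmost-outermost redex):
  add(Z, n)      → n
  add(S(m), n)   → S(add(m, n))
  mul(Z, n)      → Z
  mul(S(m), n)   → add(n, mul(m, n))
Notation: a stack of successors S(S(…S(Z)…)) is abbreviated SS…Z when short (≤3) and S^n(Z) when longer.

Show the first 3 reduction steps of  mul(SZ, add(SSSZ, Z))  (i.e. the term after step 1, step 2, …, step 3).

Answer: after 3 steps: S(add(add(SSZ, Z), mul(Z, add(SSSZ, Z))))

Derivation:
  start: mul(SZ, add(SSSZ, Z))
  [1] add(add(SSSZ, Z), mul(Z, add(SSSZ, Z)))
  [2] add(S(add(SSZ, Z)), mul(Z, add(SSSZ, Z)))
  [3] S(add(add(SSZ, Z), mul(Z, add(SSSZ, Z))))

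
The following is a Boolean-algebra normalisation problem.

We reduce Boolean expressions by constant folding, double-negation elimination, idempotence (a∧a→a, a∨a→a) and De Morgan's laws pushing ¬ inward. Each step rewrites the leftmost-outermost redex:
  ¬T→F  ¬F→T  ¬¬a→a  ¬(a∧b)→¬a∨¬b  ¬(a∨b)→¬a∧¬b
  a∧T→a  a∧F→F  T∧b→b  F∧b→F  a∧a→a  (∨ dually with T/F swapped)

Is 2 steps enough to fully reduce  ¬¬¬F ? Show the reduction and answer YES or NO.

  start: ¬¬¬F
  →1  ¬F
  →2  T

Answer: YES — reaches normal form T in 2 ≤ 2 steps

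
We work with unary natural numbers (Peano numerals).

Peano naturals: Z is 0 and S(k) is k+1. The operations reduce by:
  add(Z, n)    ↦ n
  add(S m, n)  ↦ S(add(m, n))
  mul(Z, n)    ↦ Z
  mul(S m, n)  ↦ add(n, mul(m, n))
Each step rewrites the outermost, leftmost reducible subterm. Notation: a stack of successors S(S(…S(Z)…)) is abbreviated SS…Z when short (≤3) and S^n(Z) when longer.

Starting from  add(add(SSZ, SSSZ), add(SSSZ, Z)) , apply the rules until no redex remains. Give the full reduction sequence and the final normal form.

  start: add(add(SSZ, SSSZ), add(SSSZ, Z))
  [1] add(S(add(SZ, SSSZ)), add(SSSZ, Z))
  [2] S(add(add(SZ, SSSZ), add(SSSZ, Z)))
  [3] S(add(S(add(Z, SSSZ)), add(SSSZ, Z)))
  [4] S(S(add(add(Z, SSSZ), add(SSSZ, Z))))
  [5] S(S(add(SSSZ, add(SSSZ, Z))))
  [6] S(S(S(add(SSZ, add(SSSZ, Z)))))
  [7] S(S(S(S(add(SZ, add(SSSZ, Z))))))
  [8] S(S(S(S(S(add(Z, add(SSSZ, Z)))))))
  [9] S(S(S(S(S(add(SSSZ, Z))))))
  [10] S(S(S(S(S(S(add(SSZ, Z)))))))
  [11] S(S(S(S(S(S(S(add(SZ, Z))))))))
  [12] S(S(S(S(S(S(S(S(add(Z, Z)))))))))
  [13] S^8(Z)

Answer: normal form = S^8(Z)  (in 13 steps)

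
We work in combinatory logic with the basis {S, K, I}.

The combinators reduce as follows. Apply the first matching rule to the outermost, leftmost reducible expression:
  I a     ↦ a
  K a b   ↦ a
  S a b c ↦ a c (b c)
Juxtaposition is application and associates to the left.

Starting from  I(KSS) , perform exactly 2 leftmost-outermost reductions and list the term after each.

  start: I(KSS)
  step 1: KSS
  step 2: S

Answer: after 2 steps: S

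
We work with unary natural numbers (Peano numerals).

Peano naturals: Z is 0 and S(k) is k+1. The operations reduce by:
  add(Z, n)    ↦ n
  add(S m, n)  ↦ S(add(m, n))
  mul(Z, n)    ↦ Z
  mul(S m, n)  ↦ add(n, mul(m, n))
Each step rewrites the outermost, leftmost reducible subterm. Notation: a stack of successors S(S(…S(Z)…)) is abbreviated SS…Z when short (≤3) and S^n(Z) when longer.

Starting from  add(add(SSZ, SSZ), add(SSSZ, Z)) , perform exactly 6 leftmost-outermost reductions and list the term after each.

Answer: after 6 steps: S(S(S(add(SZ, add(SSSZ, Z)))))

Derivation:
  start: add(add(SSZ, SSZ), add(SSSZ, Z))
  step 1: add(S(add(SZ, SSZ)), add(SSSZ, Z))
  step 2: S(add(add(SZ, SSZ), add(SSSZ, Z)))
  step 3: S(add(S(add(Z, SSZ)), add(SSSZ, Z)))
  step 4: S(S(add(add(Z, SSZ), add(SSSZ, Z))))
  step 5: S(S(add(SSZ, add(SSSZ, Z))))
  step 6: S(S(S(add(SZ, add(SSSZ, Z)))))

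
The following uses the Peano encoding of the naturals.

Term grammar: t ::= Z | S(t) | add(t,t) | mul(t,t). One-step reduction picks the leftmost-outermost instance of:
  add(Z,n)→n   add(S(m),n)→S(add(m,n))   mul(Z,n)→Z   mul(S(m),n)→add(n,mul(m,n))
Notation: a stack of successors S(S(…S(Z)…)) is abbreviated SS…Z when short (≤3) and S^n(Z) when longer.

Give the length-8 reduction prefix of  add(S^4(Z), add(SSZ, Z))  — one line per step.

Answer: after 8 steps: S^6(Z)

Reduction:
  start: add(S^4(Z), add(SSZ, Z))
  step 1: S(add(SSSZ, add(SSZ, Z)))
  step 2: S(S(add(SSZ, add(SSZ, Z))))
  step 3: S(S(S(add(SZ, add(SSZ, Z)))))
  step 4: S(S(S(S(add(Z, add(SSZ, Z))))))
  step 5: S(S(S(S(add(SSZ, Z)))))
  step 6: S(S(S(S(S(add(SZ, Z))))))
  step 7: S(S(S(S(S(S(add(Z, Z)))))))
  step 8: S^6(Z)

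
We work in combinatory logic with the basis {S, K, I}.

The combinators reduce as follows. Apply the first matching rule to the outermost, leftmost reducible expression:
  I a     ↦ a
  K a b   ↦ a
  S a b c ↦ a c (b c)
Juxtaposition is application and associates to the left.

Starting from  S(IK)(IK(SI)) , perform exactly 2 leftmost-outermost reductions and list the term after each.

Answer: after 2 steps: SK(K(SI))

Reduction:
  start: S(IK)(IK(SI))
  step 1: SK(IK(SI))
  step 2: SK(K(SI))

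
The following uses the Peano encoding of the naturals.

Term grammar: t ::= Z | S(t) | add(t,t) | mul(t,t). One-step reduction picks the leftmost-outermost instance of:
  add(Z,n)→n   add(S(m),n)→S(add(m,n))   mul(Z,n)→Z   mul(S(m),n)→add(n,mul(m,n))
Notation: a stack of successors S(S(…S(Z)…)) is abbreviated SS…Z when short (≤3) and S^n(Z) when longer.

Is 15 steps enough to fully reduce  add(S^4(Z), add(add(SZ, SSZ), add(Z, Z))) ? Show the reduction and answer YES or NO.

  start: add(S^4(Z), add(add(SZ, SSZ), add(Z, Z)))
  →1  S(add(SSSZ, add(add(SZ, SSZ), add(Z, Z))))
  →2  S(S(add(SSZ, add(add(SZ, SSZ), add(Z, Z)))))
  →3  S(S(S(add(SZ, add(add(SZ, SSZ), add(Z, Z))))))
  →4  S(S(S(S(add(Z, add(add(SZ, SSZ), add(Z, Z)))))))
  →5  S(S(S(S(add(add(SZ, SSZ), add(Z, Z))))))
  →6  S(S(S(S(add(S(add(Z, SSZ)), add(Z, Z))))))
  →7  S(S(S(S(S(add(add(Z, SSZ), add(Z, Z)))))))
  →8  S(S(S(S(S(add(SSZ, add(Z, Z)))))))
  →9  S(S(S(S(S(S(add(SZ, add(Z, Z))))))))
  →10  S(S(S(S(S(S(S(add(Z, add(Z, Z)))))))))
  →11  S(S(S(S(S(S(S(add(Z, Z))))))))
  →12  S^7(Z)

Answer: YES — reaches normal form S^7(Z) in 12 ≤ 15 steps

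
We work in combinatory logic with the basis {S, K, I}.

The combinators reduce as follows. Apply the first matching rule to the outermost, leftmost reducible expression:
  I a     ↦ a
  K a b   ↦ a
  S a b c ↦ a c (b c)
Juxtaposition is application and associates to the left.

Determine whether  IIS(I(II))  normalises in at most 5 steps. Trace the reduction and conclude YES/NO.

Answer: YES — reaches normal form SI in 4 ≤ 5 steps

Working:
  start: IIS(I(II))
  →1  IS(I(II))
  →2  S(I(II))
  →3  S(II)
  →4  SI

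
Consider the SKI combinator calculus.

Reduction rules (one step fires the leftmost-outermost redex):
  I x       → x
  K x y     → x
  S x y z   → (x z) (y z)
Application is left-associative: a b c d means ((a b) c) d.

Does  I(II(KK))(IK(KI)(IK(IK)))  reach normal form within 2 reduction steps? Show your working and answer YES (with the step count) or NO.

  start: I(II(KK))(IK(KI)(IK(IK)))
  →1  II(KK)(IK(KI)(IK(IK)))
  →2  I(KK)(IK(KI)(IK(IK)))

Answer: NO — after 2 steps the term is I(KK)(IK(KI)(IK(IK))), not yet normal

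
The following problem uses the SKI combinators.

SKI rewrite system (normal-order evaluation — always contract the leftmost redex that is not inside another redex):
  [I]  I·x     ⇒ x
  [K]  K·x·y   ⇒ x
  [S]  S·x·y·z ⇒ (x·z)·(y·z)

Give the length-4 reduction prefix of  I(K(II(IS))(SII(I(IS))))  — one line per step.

Answer: after 4 steps: IS

Derivation:
  start: I(K(II(IS))(SII(I(IS))))
  step 1: K(II(IS))(SII(I(IS)))
  step 2: II(IS)
  step 3: I(IS)
  step 4: IS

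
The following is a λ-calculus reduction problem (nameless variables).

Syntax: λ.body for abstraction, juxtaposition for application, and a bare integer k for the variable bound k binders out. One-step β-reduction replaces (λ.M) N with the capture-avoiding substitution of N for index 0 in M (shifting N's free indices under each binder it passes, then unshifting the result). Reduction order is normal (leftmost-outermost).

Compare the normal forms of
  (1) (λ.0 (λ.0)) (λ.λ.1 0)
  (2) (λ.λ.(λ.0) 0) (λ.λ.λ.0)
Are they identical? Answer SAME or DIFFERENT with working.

Answer: SAME — A ⇓ λ.0, B ⇓ λ.0

Working:
Term A:
  start: (λ.0 (λ.0)) (λ.λ.1 0)
  →1  (λ.λ.1 0) (λ.0)
  →2  λ.(λ.0) 0
  →3  λ.0

Term B:
  start: (λ.λ.(λ.0) 0) (λ.λ.λ.0)
  →1  λ.(λ.0) 0
  →2  λ.0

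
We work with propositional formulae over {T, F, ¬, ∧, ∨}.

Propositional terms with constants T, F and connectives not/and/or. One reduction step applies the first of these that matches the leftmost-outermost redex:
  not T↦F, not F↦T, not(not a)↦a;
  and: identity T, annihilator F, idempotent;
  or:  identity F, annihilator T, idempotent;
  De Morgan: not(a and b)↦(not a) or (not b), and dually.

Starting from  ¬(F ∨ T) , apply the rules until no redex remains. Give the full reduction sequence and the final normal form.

  start: ¬(F ∨ T)
  [1] ¬F ∧ ¬T
  [2] T ∧ ¬T
  [3] ¬T
  [4] F

Answer: normal form = F  (in 4 steps)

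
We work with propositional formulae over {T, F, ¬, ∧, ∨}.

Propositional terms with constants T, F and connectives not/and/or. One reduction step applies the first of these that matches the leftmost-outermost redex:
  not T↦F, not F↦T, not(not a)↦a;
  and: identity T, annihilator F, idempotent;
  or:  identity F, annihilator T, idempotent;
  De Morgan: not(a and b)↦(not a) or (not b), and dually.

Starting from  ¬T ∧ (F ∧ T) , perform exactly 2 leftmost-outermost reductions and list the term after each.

Answer: after 2 steps: F

Reduction:
  start: ¬T ∧ (F ∧ T)
  step 1: F ∧ (F ∧ T)
  step 2: F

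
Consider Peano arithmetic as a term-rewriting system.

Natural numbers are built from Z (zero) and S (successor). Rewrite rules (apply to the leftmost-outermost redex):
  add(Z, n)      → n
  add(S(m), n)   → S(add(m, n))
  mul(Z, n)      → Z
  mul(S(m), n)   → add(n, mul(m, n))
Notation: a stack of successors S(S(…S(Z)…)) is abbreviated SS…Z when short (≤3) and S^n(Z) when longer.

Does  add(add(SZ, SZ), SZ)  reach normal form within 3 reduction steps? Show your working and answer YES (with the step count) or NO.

  start: add(add(SZ, SZ), SZ)
  [1] add(S(add(Z, SZ)), SZ)
  [2] S(add(add(Z, SZ), SZ))
  [3] S(add(SZ, SZ))

Answer: NO — after 3 steps the term is S(add(SZ, SZ)), not yet normal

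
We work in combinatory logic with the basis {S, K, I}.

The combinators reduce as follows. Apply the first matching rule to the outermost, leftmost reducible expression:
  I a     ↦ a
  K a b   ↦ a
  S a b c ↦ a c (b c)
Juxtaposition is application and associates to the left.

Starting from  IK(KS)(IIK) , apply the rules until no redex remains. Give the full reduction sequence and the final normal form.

  start: IK(KS)(IIK)
  step 1: K(KS)(IIK)
  step 2: KS

Answer: normal form = KS  (in 2 steps)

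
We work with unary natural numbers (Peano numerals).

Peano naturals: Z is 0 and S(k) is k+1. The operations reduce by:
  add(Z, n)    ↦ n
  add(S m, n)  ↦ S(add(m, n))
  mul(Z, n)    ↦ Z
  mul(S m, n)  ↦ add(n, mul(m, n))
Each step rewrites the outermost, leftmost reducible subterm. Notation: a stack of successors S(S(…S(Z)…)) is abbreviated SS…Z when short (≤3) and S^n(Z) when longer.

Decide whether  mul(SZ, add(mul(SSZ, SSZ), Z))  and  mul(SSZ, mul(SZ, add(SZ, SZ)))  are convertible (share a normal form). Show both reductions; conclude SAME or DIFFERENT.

Answer: SAME — A ⇓ S^4(Z), B ⇓ S^4(Z)

Reduction:
Term A:
  start: mul(SZ, add(mul(SSZ, SSZ), Z))
  step 1: add(add(mul(SSZ, SSZ), Z), mul(Z, add(mul(SSZ, SSZ), Z)))
  step 2: add(add(add(SSZ, mul(SZ, SSZ)), Z), mul(Z, add(mul(SSZ, SSZ), Z)))
  step 3: add(add(S(add(SZ, mul(SZ, SSZ))), Z), mul(Z, add(mul(SSZ, SSZ), Z)))
  step 4: add(S(add(add(SZ, mul(SZ, SSZ)), Z)), mul(Z, add(mul(SSZ, SSZ), Z)))
  step 5: S(add(add(add(SZ, mul(SZ, SSZ)), Z), mul(Z, add(mul(SSZ, SSZ), Z))))
  step 6: S(add(add(S(add(Z, mul(SZ, SSZ))), Z), mul(Z, add(mul(SSZ, SSZ), Z))))
  step 7: S(add(S(add(add(Z, mul(SZ, SSZ)), Z)), mul(Z, add(mul(SSZ, SSZ), Z))))
  step 8: S(S(add(add(add(Z, mul(SZ, SSZ)), Z), mul(Z, add(mul(SSZ, SSZ), Z)))))
  step 9: S(S(add(add(mul(SZ, SSZ), Z), mul(Z, add(mul(SSZ, SSZ), Z)))))
  step 10: S(S(add(add(add(SSZ, mul(Z, SSZ)), Z), mul(Z, add(mul(SSZ, SSZ), Z)))))
  step 11: S(S(add(add(S(add(SZ, mul(Z, SSZ))), Z), mul(Z, add(mul(SSZ, SSZ), Z)))))
  step 12: S(S(add(S(add(add(SZ, mul(Z, SSZ)), Z)), mul(Z, add(mul(SSZ, SSZ), Z)))))
  step 13: S(S(S(add(add(add(SZ, mul(Z, SSZ)), Z), mul(Z, add(mul(SSZ, SSZ), Z))))))
  step 14: S(S(S(add(add(S(add(Z, mul(Z, SSZ))), Z), mul(Z, add(mul(SSZ, SSZ), Z))))))
  step 15: S(S(S(add(S(add(add(Z, mul(Z, SSZ)), Z)), mul(Z, add(mul(SSZ, SSZ), Z))))))
  step 16: S(S(S(S(add(add(add(Z, mul(Z, SSZ)), Z), mul(Z, add(mul(SSZ, SSZ), Z)))))))
  step 17: S(S(S(S(add(add(mul(Z, SSZ), Z), mul(Z, add(mul(SSZ, SSZ), Z)))))))
  step 18: S(S(S(S(add(add(Z, Z), mul(Z, add(mul(SSZ, SSZ), Z)))))))
  step 19: S(S(S(S(add(Z, mul(Z, add(mul(SSZ, SSZ), Z)))))))
  step 20: S(S(S(S(mul(Z, add(mul(SSZ, SSZ), Z))))))
  step 21: S^4(Z)

Term B:
  start: mul(SSZ, mul(SZ, add(SZ, SZ)))
  step 1: add(mul(SZ, add(SZ, SZ)), mul(SZ, mul(SZ, add(SZ, SZ))))
  step 2: add(add(add(SZ, SZ), mul(Z, add(SZ, SZ))), mul(SZ, mul(SZ, add(SZ, SZ))))
  step 3: add(add(S(add(Z, SZ)), mul(Z, add(SZ, SZ))), mul(SZ, mul(SZ, add(SZ, SZ))))
  step 4: add(S(add(add(Z, SZ), mul(Z, add(SZ, SZ)))), mul(SZ, mul(SZ, add(SZ, SZ))))
  step 5: S(add(add(add(Z, SZ), mul(Z, add(SZ, SZ))), mul(SZ, mul(SZ, add(SZ, SZ)))))
  step 6: S(add(add(SZ, mul(Z, add(SZ, SZ))), mul(SZ, mul(SZ, add(SZ, SZ)))))
  step 7: S(add(S(add(Z, mul(Z, add(SZ, SZ)))), mul(SZ, mul(SZ, add(SZ, SZ)))))
  step 8: S(S(add(add(Z, mul(Z, add(SZ, SZ))), mul(SZ, mul(SZ, add(SZ, SZ))))))
  step 9: S(S(add(mul(Z, add(SZ, SZ)), mul(SZ, mul(SZ, add(SZ, SZ))))))
  step 10: S(S(add(Z, mul(SZ, mul(SZ, add(SZ, SZ))))))
  step 11: S(S(mul(SZ, mul(SZ, add(SZ, SZ)))))
  step 12: S(S(add(mul(SZ, add(SZ, SZ)), mul(Z, mul(SZ, add(SZ, SZ))))))
  step 13: S(S(add(add(add(SZ, SZ), mul(Z, add(SZ, SZ))), mul(Z, mul(SZ, add(SZ, SZ))))))
  step 14: S(S(add(add(S(add(Z, SZ)), mul(Z, add(SZ, SZ))), mul(Z, mul(SZ, add(SZ, SZ))))))
  step 15: S(S(add(S(add(add(Z, SZ), mul(Z, add(SZ, SZ)))), mul(Z, mul(SZ, add(SZ, SZ))))))
  step 16: S(S(S(add(add(add(Z, SZ), mul(Z, add(SZ, SZ))), mul(Z, mul(SZ, add(SZ, SZ)))))))
  step 17: S(S(S(add(add(SZ, mul(Z, add(SZ, SZ))), mul(Z, mul(SZ, add(SZ, SZ)))))))
  step 18: S(S(S(add(S(add(Z, mul(Z, add(SZ, SZ)))), mul(Z, mul(SZ, add(SZ, SZ)))))))
  step 19: S(S(S(S(add(add(Z, mul(Z, add(SZ, SZ))), mul(Z, mul(SZ, add(SZ, SZ))))))))
  step 20: S(S(S(S(add(mul(Z, add(SZ, SZ)), mul(Z, mul(SZ, add(SZ, SZ))))))))
  step 21: S(S(S(S(add(Z, mul(Z, mul(SZ, add(SZ, SZ))))))))
  step 22: S(S(S(S(mul(Z, mul(SZ, add(SZ, SZ)))))))
  step 23: S^4(Z)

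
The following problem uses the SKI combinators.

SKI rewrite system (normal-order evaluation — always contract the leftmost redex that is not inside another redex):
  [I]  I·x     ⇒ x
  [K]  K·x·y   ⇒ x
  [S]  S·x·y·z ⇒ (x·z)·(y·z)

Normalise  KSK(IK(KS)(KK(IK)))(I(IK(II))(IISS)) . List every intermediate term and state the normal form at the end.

Answer: normal form = S(KS)I  (in 7 steps)

Derivation:
  start: KSK(IK(KS)(KK(IK)))(I(IK(II))(IISS))
  [1] S(IK(KS)(KK(IK)))(I(IK(II))(IISS))
  [2] S(K(KS)(KK(IK)))(I(IK(II))(IISS))
  [3] S(KS)(I(IK(II))(IISS))
  [4] S(KS)(IK(II)(IISS))
  [5] S(KS)(K(II)(IISS))
  [6] S(KS)(II)
  [7] S(KS)I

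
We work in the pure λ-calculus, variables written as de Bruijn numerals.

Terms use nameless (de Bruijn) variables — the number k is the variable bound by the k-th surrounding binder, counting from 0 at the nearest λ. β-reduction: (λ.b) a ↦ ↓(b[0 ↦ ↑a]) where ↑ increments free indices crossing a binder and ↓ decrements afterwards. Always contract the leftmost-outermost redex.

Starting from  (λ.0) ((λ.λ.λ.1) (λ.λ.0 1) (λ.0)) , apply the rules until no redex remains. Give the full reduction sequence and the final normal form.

Answer: normal form = λ.λ.0  (in 3 steps)

Working:
  start: (λ.0) ((λ.λ.λ.1) (λ.λ.0 1) (λ.0))
  step 1: (λ.λ.λ.1) (λ.λ.0 1) (λ.0)
  step 2: (λ.λ.1) (λ.0)
  step 3: λ.λ.0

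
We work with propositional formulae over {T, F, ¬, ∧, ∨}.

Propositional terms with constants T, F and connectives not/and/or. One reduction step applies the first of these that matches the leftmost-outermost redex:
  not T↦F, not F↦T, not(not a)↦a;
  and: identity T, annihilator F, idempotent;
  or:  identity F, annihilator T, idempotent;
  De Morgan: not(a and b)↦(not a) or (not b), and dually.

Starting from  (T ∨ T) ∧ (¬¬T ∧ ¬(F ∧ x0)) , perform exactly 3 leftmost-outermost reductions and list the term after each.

  start: (T ∨ T) ∧ (¬¬T ∧ ¬(F ∧ x0))
  [1] T ∧ (¬¬T ∧ ¬(F ∧ x0))
  [2] ¬¬T ∧ ¬(F ∧ x0)
  [3] T ∧ ¬(F ∧ x0)

Answer: after 3 steps: T ∧ ¬(F ∧ x0)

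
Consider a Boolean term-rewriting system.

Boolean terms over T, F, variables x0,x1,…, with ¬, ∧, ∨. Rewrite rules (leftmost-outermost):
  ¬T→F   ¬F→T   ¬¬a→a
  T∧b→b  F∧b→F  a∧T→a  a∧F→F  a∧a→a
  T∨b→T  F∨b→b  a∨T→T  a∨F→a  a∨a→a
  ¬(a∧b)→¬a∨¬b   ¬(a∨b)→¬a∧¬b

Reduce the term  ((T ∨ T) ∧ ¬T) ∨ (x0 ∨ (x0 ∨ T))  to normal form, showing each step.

Answer: normal form = T  (in 6 steps)

Working:
  start: ((T ∨ T) ∧ ¬T) ∨ (x0 ∨ (x0 ∨ T))
  step 1: (T ∧ ¬T) ∨ (x0 ∨ (x0 ∨ T))
  step 2: ¬T ∨ (x0 ∨ (x0 ∨ T))
  step 3: F ∨ (x0 ∨ (x0 ∨ T))
  step 4: x0 ∨ (x0 ∨ T)
  step 5: x0 ∨ T
  step 6: T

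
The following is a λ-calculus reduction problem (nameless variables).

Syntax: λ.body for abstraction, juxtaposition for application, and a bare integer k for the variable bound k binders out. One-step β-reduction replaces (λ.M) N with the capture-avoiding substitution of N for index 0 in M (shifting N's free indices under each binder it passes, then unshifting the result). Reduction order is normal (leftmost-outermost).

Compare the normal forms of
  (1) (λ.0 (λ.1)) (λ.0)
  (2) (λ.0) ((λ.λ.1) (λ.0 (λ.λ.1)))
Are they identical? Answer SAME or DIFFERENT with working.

Term A:
  start: (λ.0 (λ.1)) (λ.0)
  →1  (λ.0) (λ.λ.0)
  →2  λ.λ.0

Term B:
  start: (λ.0) ((λ.λ.1) (λ.0 (λ.λ.1)))
  →1  (λ.λ.1) (λ.0 (λ.λ.1))
  →2  λ.λ.0 (λ.λ.1)

Answer: DIFFERENT — A ⇓ λ.λ.0, B ⇓ λ.λ.0 (λ.λ.1)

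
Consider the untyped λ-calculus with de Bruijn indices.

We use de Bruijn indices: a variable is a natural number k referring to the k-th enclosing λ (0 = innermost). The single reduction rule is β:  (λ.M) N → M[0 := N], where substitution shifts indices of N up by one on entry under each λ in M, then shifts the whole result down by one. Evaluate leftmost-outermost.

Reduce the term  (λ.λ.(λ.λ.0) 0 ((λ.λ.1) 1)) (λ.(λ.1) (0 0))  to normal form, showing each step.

Answer: normal form = λ.λ.λ.0  (in 5 steps)

Derivation:
  start: (λ.λ.(λ.λ.0) 0 ((λ.λ.1) 1)) (λ.(λ.1) (0 0))
  step 1: λ.(λ.λ.0) 0 ((λ.λ.1) (λ.(λ.1) (0 0)))
  step 2: λ.(λ.0) ((λ.λ.1) (λ.(λ.1) (0 0)))
  step 3: λ.(λ.λ.1) (λ.(λ.1) (0 0))
  step 4: λ.λ.λ.(λ.1) (0 0)
  step 5: λ.λ.λ.0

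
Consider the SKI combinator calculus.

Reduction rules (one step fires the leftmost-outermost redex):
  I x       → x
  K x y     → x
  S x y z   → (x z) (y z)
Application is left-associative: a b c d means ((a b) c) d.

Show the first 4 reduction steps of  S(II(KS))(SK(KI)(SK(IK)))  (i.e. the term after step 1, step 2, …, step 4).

Answer: after 4 steps: S(KS)(SK(IK))

Derivation:
  start: S(II(KS))(SK(KI)(SK(IK)))
  step 1: S(I(KS))(SK(KI)(SK(IK)))
  step 2: S(KS)(SK(KI)(SK(IK)))
  step 3: S(KS)(K(SK(IK))(KI(SK(IK))))
  step 4: S(KS)(SK(IK))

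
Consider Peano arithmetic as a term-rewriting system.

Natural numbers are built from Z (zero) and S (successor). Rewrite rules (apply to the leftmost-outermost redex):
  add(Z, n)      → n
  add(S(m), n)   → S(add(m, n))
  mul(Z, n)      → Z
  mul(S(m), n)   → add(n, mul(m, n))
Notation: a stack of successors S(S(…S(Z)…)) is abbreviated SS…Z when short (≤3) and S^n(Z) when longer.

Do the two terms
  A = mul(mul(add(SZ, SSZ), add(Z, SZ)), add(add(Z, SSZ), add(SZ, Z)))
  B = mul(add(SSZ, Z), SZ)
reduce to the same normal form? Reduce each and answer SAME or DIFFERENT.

Term A:
  start: mul(mul(add(SZ, SSZ), add(Z, SZ)), add(add(Z, SSZ), add(SZ, Z)))
  step 1: mul(mul(S(add(Z, SSZ)), add(Z, SZ)), add(add(Z, SSZ), add(SZ, Z)))
  step 2: mul(add(add(Z, SZ), mul(add(Z, SSZ), add(Z, SZ))), add(add(Z, SSZ), add(SZ, Z)))
  step 3: mul(add(SZ, mul(add(Z, SSZ), add(Z, SZ))), add(add(Z, SSZ), add(SZ, Z)))
  step 4: mul(S(add(Z, mul(add(Z, SSZ), add(Z, SZ)))), add(add(Z, SSZ), add(SZ, Z)))
  step 5: add(add(add(Z, SSZ), add(SZ, Z)), mul(add(Z, mul(add(Z, SSZ), add(Z, SZ))), add(add(Z, SSZ), add(SZ, Z))))
  step 6: add(add(SSZ, add(SZ, Z)), mul(add(Z, mul(add(Z, SSZ), add(Z, SZ))), add(add(Z, SSZ), add(SZ, Z))))
  step 7: add(S(add(SZ, add(SZ, Z))), mul(add(Z, mul(add(Z, SSZ), add(Z, SZ))), add(add(Z, SSZ), add(SZ, Z))))
  step 8: S(add(add(SZ, add(SZ, Z)), mul(add(Z, mul(add(Z, SSZ), add(Z, SZ))), add(add(Z, SSZ), add(SZ, Z)))))
  step 9: S(add(S(add(Z, add(SZ, Z))), mul(add(Z, mul(add(Z, SSZ), add(Z, SZ))), add(add(Z, SSZ), add(SZ, Z)))))
  step 10: S(S(add(add(Z, add(SZ, Z)), mul(add(Z, mul(add(Z, SSZ), add(Z, SZ))), add(add(Z, SSZ), add(SZ, Z))))))
  step 11: S(S(add(add(SZ, Z), mul(add(Z, mul(add(Z, SSZ), add(Z, SZ))), add(add(Z, SSZ), add(SZ, Z))))))
  step 12: S(S(add(S(add(Z, Z)), mul(add(Z, mul(add(Z, SSZ), add(Z, SZ))), add(add(Z, SSZ), add(SZ, Z))))))
  step 13: S(S(S(add(add(Z, Z), mul(add(Z, mul(add(Z, SSZ), add(Z, SZ))), add(add(Z, SSZ), add(SZ, Z)))))))
  step 14: S(S(S(add(Z, mul(add(Z, mul(add(Z, SSZ), add(Z, SZ))), add(add(Z, SSZ), add(SZ, Z)))))))
  step 15: S(S(S(mul(add(Z, mul(add(Z, SSZ), add(Z, SZ))), add(add(Z, SSZ), add(SZ, Z))))))
  step 16: S(S(S(mul(mul(add(Z, SSZ), add(Z, SZ)), add(add(Z, SSZ), add(SZ, Z))))))
  step 17: S(S(S(mul(mul(SSZ, add(Z, SZ)), add(add(Z, SSZ), add(SZ, Z))))))
  step 18: S(S(S(mul(add(add(Z, SZ), mul(SZ, add(Z, SZ))), add(add(Z, SSZ), add(SZ, Z))))))
  step 19: S(S(S(mul(add(SZ, mul(SZ, add(Z, SZ))), add(add(Z, SSZ), add(SZ, Z))))))
  step 20: S(S(S(mul(S(add(Z, mul(SZ, add(Z, SZ)))), add(add(Z, SSZ), add(SZ, Z))))))
  step 21: S(S(S(add(add(add(Z, SSZ), add(SZ, Z)), mul(add(Z, mul(SZ, add(Z, SZ))), add(add(Z, SSZ), add(SZ, Z)))))))
  step 22: S(S(S(add(add(SSZ, add(SZ, Z)), mul(add(Z, mul(SZ, add(Z, SZ))), add(add(Z, SSZ), add(SZ, Z)))))))
  step 23: S(S(S(add(S(add(SZ, add(SZ, Z))), mul(add(Z, mul(SZ, add(Z, SZ))), add(add(Z, SSZ), add(SZ, Z)))))))
  step 24: S(S(S(S(add(add(SZ, add(SZ, Z)), mul(add(Z, mul(SZ, add(Z, SZ))), add(add(Z, SSZ), add(SZ, Z))))))))
  step 25: S(S(S(S(add(S(add(Z, add(SZ, Z))), mul(add(Z, mul(SZ, add(Z, SZ))), add(add(Z, SSZ), add(SZ, Z))))))))
  step 26: S(S(S(S(S(add(add(Z, add(SZ, Z)), mul(add(Z, mul(SZ, add(Z, SZ))), add(add(Z, SSZ), add(SZ, Z)))))))))
  step 27: S(S(S(S(S(add(add(SZ, Z), mul(add(Z, mul(SZ, add(Z, SZ))), add(add(Z, SSZ), add(SZ, Z)))))))))
  step 28: S(S(S(S(S(add(S(add(Z, Z)), mul(add(Z, mul(SZ, add(Z, SZ))), add(add(Z, SSZ), add(SZ, Z)))))))))
  step 29: S(S(S(S(S(S(add(add(Z, Z), mul(add(Z, mul(SZ, add(Z, SZ))), add(add(Z, SSZ), add(SZ, Z))))))))))
  step 30: S(S(S(S(S(S(add(Z, mul(add(Z, mul(SZ, add(Z, SZ))), add(add(Z, SSZ), add(SZ, Z))))))))))
  step 31: S(S(S(S(S(S(mul(add(Z, mul(SZ, add(Z, SZ))), add(add(Z, SSZ), add(SZ, Z)))))))))
  step 32: S(S(S(S(S(S(mul(mul(SZ, add(Z, SZ)), add(add(Z, SSZ), add(SZ, Z)))))))))
  step 33: S(S(S(S(S(S(mul(add(add(Z, SZ), mul(Z, add(Z, SZ))), add(add(Z, SSZ), add(SZ, Z)))))))))
  step 34: S(S(S(S(S(S(mul(add(SZ, mul(Z, add(Z, SZ))), add(add(Z, SSZ), add(SZ, Z)))))))))
  step 35: S(S(S(S(S(S(mul(S(add(Z, mul(Z, add(Z, SZ)))), add(add(Z, SSZ), add(SZ, Z)))))))))
  step 36: S(S(S(S(S(S(add(add(add(Z, SSZ), add(SZ, Z)), mul(add(Z, mul(Z, add(Z, SZ))), add(add(Z, SSZ), add(SZ, Z))))))))))
  step 37: S(S(S(S(S(S(add(add(SSZ, add(SZ, Z)), mul(add(Z, mul(Z, add(Z, SZ))), add(add(Z, SSZ), add(SZ, Z))))))))))
  step 38: S(S(S(S(S(S(add(S(add(SZ, add(SZ, Z))), mul(add(Z, mul(Z, add(Z, SZ))), add(add(Z, SSZ), add(SZ, Z))))))))))
  step 39: S(S(S(S(S(S(S(add(add(SZ, add(SZ, Z)), mul(add(Z, mul(Z, add(Z, SZ))), add(add(Z, SSZ), add(SZ, Z)))))))))))
  step 40: S(S(S(S(S(S(S(add(S(add(Z, add(SZ, Z))), mul(add(Z, mul(Z, add(Z, SZ))), add(add(Z, SSZ), add(SZ, Z)))))))))))
  step 41: S(S(S(S(S(S(S(S(add(add(Z, add(SZ, Z)), mul(add(Z, mul(Z, add(Z, SZ))), add(add(Z, SSZ), add(SZ, Z))))))))))))
  step 42: S(S(S(S(S(S(S(S(add(add(SZ, Z), mul(add(Z, mul(Z, add(Z, SZ))), add(add(Z, SSZ), add(SZ, Z))))))))))))
  step 43: S(S(S(S(S(S(S(S(add(S(add(Z, Z)), mul(add(Z, mul(Z, add(Z, SZ))), add(add(Z, SSZ), add(SZ, Z))))))))))))
  step 44: S(S(S(S(S(S(S(S(S(add(add(Z, Z), mul(add(Z, mul(Z, add(Z, SZ))), add(add(Z, SSZ), add(SZ, Z)))))))))))))
  step 45: S(S(S(S(S(S(S(S(S(add(Z, mul(add(Z, mul(Z, add(Z, SZ))), add(add(Z, SSZ), add(SZ, Z)))))))))))))
  step 46: S(S(S(S(S(S(S(S(S(mul(add(Z, mul(Z, add(Z, SZ))), add(add(Z, SSZ), add(SZ, Z))))))))))))
  step 47: S(S(S(S(S(S(S(S(S(mul(mul(Z, add(Z, SZ)), add(add(Z, SSZ), add(SZ, Z))))))))))))
  step 48: S(S(S(S(S(S(S(S(S(mul(Z, add(add(Z, SSZ), add(SZ, Z))))))))))))
  step 49: S^9(Z)

Term B:
  start: mul(add(SSZ, Z), SZ)
  step 1: mul(S(add(SZ, Z)), SZ)
  step 2: add(SZ, mul(add(SZ, Z), SZ))
  step 3: S(add(Z, mul(add(SZ, Z), SZ)))
  step 4: S(mul(add(SZ, Z), SZ))
  step 5: S(mul(S(add(Z, Z)), SZ))
  step 6: S(add(SZ, mul(add(Z, Z), SZ)))
  step 7: S(S(add(Z, mul(add(Z, Z), SZ))))
  step 8: S(S(mul(add(Z, Z), SZ)))
  step 9: S(S(mul(Z, SZ)))
  step 10: SSZ

Answer: DIFFERENT — A ⇓ S^9(Z), B ⇓ SSZ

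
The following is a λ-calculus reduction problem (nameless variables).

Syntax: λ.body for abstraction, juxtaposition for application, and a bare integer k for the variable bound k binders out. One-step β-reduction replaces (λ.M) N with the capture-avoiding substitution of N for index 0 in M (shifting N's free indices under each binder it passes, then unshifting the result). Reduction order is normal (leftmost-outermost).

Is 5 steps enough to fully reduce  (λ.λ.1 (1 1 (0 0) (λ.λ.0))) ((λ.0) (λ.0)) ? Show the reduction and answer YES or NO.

  start: (λ.λ.1 (1 1 (0 0) (λ.λ.0))) ((λ.0) (λ.0))
  [1] λ.(λ.0) (λ.0) ((λ.0) (λ.0) ((λ.0) (λ.0)) (0 0) (λ.λ.0))
  [2] λ.(λ.0) ((λ.0) (λ.0) ((λ.0) (λ.0)) (0 0) (λ.λ.0))
  [3] λ.(λ.0) (λ.0) ((λ.0) (λ.0)) (0 0) (λ.λ.0)
  [4] λ.(λ.0) ((λ.0) (λ.0)) (0 0) (λ.λ.0)
  [5] λ.(λ.0) (λ.0) (0 0) (λ.λ.0)

Answer: NO — after 5 steps the term is λ.(λ.0) (λ.0) (0 0) (λ.λ.0), not yet normal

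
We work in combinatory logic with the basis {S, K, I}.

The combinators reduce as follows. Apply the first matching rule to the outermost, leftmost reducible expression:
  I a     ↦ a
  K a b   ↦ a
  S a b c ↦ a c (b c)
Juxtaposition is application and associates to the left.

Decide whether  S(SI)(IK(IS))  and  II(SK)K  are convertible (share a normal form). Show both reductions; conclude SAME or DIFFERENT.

Answer: DIFFERENT — A ⇓ S(SI)(KS), B ⇓ SKK

Reduction:
Term A:
  start: S(SI)(IK(IS))
  →1  S(SI)(K(IS))
  →2  S(SI)(KS)

Term B:
  start: II(SK)K
  →1  I(SK)K
  →2  SKK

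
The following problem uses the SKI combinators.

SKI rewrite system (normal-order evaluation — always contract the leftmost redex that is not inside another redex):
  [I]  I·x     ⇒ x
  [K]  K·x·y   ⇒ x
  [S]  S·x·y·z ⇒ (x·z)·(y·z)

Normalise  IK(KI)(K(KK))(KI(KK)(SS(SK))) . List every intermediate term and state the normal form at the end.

  start: IK(KI)(K(KK))(KI(KK)(SS(SK)))
  [1] K(KI)(K(KK))(KI(KK)(SS(SK)))
  [2] KI(KI(KK)(SS(SK)))
  [3] I

Answer: normal form = I  (in 3 steps)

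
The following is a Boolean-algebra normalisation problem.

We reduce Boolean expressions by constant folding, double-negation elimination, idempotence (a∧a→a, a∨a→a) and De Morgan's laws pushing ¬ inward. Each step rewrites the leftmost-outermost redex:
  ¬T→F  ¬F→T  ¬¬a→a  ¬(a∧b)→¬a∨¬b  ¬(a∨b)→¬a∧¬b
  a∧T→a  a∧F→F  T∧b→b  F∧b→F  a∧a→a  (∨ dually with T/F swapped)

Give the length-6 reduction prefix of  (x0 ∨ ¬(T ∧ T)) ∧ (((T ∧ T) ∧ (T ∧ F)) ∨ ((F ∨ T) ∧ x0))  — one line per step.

  start: (x0 ∨ ¬(T ∧ T)) ∧ (((T ∧ T) ∧ (T ∧ F)) ∨ ((F ∨ T) ∧ x0))
  →1  (x0 ∨ (¬T ∨ ¬T)) ∧ (((T ∧ T) ∧ (T ∧ F)) ∨ ((F ∨ T) ∧ x0))
  →2  (x0 ∨ ¬T) ∧ (((T ∧ T) ∧ (T ∧ F)) ∨ ((F ∨ T) ∧ x0))
  →3  (x0 ∨ F) ∧ (((T ∧ T) ∧ (T ∧ F)) ∨ ((F ∨ T) ∧ x0))
  →4  x0 ∧ (((T ∧ T) ∧ (T ∧ F)) ∨ ((F ∨ T) ∧ x0))
  →5  x0 ∧ ((T ∧ (T ∧ F)) ∨ ((F ∨ T) ∧ x0))
  →6  x0 ∧ ((T ∧ F) ∨ ((F ∨ T) ∧ x0))

Answer: after 6 steps: x0 ∧ ((T ∧ F) ∨ ((F ∨ T) ∧ x0))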